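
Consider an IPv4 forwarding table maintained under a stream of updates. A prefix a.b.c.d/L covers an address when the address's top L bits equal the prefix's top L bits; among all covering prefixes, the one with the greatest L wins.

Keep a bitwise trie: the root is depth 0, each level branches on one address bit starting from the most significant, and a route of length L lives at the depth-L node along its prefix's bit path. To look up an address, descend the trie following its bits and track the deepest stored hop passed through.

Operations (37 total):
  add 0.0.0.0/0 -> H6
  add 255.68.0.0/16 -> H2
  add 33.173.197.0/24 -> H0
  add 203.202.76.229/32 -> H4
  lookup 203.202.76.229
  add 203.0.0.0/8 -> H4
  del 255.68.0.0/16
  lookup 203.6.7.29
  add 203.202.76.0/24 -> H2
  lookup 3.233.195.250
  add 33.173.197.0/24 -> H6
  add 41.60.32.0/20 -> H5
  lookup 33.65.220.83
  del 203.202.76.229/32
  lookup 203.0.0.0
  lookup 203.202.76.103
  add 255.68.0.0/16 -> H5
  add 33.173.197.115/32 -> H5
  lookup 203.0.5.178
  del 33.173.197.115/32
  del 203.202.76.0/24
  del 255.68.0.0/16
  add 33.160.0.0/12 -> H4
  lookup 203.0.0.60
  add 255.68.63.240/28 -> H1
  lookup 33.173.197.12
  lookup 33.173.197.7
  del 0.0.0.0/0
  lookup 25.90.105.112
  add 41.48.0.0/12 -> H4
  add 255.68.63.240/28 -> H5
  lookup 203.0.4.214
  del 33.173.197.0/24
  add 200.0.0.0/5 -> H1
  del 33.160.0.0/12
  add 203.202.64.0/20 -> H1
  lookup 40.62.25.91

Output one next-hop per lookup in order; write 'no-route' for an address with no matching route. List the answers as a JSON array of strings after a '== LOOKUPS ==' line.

Trace:
  add 0.0.0.0/0 -> H6 at depth 0
  add 255.68.0.0/16 -> H2 at depth 16
  add 33.173.197.0/24 -> H0 at depth 24
  add 203.202.76.229/32 -> H4 at depth 32
  ? 203.202.76.229  path d0:H6→d1:-→d2:-→d3:-→d4:-→d5:-→d6:-→d7:-→d8:-→d9:-→d10:-→d11:-→d12:-→d13:-→d14:-→d15:-→d16:-→d17:-→d18:-→d19:-→d20:-→d21:-→d22:-→d23:-→d24:-→d25:-→d26:-→d27:-→d28:-→d29:-→d30:-→d31:-→d32:H4  best=H4
  add 203.0.0.0/8 -> H4 at depth 8
  - 255.68.0.0/16 clear@16
  ? 203.6.7.29  path d0:H6→d1:-→d2:-→d3:-→d4:-→d5:-→d6:-→d7:-→d8:H4  best=H4
  add 203.202.76.0/24 -> H2 at depth 24
  ? 3.233.195.250  path d0:H6→d1:-→d2:-  best=H6
  add 33.173.197.0/24 -> H6 at depth 24
  add 41.60.32.0/20 -> H5 at depth 20
  ? 33.65.220.83  path d0:H6→d1:-→d2:-→d3:-→d4:-→d5:-→d6:-→d7:-→d8:-  best=H6
  - 203.202.76.229/32 clear@32
  ? 203.0.0.0  path d0:H6→d1:-→d2:-→d3:-→d4:-→d5:-→d6:-→d7:-→d8:H4  best=H4
  ? 203.202.76.103  path d0:H6→d1:-→d2:-→d3:-→d4:-→d5:-→d6:-→d7:-→d8:H4→d9:-→d10:-→d11:-→d12:-→d13:-→d14:-→d15:-→d16:-→d17:-→d18:-→d19:-→d20:-→d21:-→d22:-→d23:-→d24:H2  best=H2
  add 255.68.0.0/16 -> H5 at depth 16
  add 33.173.197.115/32 -> H5 at depth 32
  ? 203.0.5.178  path d0:H6→d1:-→d2:-→d3:-→d4:-→d5:-→d6:-→d7:-→d8:H4  best=H4
  - 33.173.197.115/32 clear@32
  - 203.202.76.0/24 clear@24
  - 255.68.0.0/16 clear@16
  add 33.160.0.0/12 -> H4 at depth 12
  ? 203.0.0.60  path d0:H6→d1:-→d2:-→d3:-→d4:-→d5:-→d6:-→d7:-→d8:H4  best=H4
  add 255.68.63.240/28 -> H1 at depth 28
  ? 33.173.197.12  path d0:H6→d1:-→d2:-→d3:-→d4:-→d5:-→d6:-→d7:-→d8:-→d9:-→d10:-→d11:-→d12:H4→d13:-→d14:-→d15:-→d16:-→d17:-→d18:-→d19:-→d20:-→d21:-→d22:-→d23:-→d24:H6→d25:-  best=H6
  ? 33.173.197.7  path d0:H6→d1:-→d2:-→d3:-→d4:-→d5:-→d6:-→d7:-→d8:-→d9:-→d10:-→d11:-→d12:H4→d13:-→d14:-→d15:-→d16:-→d17:-→d18:-→d19:-→d20:-→d21:-→d22:-→d23:-→d24:H6→d25:-  best=H6
  - 0.0.0.0/0 clear@0
  ? 25.90.105.112  path d0:-→d1:-→d2:-  best=no-route
  add 41.48.0.0/12 -> H4 at depth 12
  add 255.68.63.240/28 -> H5 at depth 28
  ? 203.0.4.214  path d0:-→d1:-→d2:-→d3:-→d4:-→d5:-→d6:-→d7:-→d8:H4  best=H4
  - 33.173.197.0/24 clear@24
  add 200.0.0.0/5 -> H1 at depth 5
  - 33.160.0.0/12 clear@12
  add 203.202.64.0/20 -> H1 at depth 20
  ? 40.62.25.91  path d0:-→d1:-→d2:-→d3:-→d4:-→d5:-→d6:-→d7:-  best=no-route

== LOOKUPS ==
["H4","H4","H6","H6","H4","H2","H4","H4","H6","H6","no-route","H4","no-route"]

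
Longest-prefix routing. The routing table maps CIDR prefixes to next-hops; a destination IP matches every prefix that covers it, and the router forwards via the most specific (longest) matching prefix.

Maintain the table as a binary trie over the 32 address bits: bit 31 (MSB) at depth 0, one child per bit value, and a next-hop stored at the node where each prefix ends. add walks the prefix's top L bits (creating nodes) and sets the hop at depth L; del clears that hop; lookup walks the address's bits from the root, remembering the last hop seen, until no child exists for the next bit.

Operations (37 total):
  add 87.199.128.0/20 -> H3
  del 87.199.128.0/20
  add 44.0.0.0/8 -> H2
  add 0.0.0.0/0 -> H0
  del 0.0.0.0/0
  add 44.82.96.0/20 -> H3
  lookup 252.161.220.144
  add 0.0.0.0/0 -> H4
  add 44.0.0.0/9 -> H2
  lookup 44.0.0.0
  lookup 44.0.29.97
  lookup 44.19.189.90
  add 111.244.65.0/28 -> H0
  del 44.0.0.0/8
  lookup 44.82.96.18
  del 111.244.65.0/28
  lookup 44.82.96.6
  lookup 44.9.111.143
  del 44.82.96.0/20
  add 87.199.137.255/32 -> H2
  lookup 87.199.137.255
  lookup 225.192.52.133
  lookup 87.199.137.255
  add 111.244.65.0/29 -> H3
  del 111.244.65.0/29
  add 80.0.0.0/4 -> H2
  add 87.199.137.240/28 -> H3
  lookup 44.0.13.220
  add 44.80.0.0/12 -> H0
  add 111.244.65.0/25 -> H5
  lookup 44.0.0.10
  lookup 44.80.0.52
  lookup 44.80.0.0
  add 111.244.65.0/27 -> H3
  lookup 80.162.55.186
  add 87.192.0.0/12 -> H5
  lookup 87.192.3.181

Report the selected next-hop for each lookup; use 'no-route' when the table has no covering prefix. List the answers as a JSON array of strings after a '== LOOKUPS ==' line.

Apply in order:
  + 87.199.128.0/20 (H3) depth=20
  del 87.199.128.0/20 (clear depth 20)
  + 44.0.0.0/8 (H2) depth=8
  + 0.0.0.0/0 (H0) depth=0
  del 0.0.0.0/0 (clear depth 0)
  + 44.82.96.0/20 (H3) depth=20
  Q 252.161.220.144: descend ε ; hops seen [∅] ; pick no-route
  + 0.0.0.0/0 (H4) depth=0
  + 44.0.0.0/9 (H2) depth=9
  Q 44.0.0.0: descend 001011000 ; hops seen [H4,H2,H2] ; pick H2
  Q 44.0.29.97: descend 001011000 ; hops seen [H4,H2,H2] ; pick H2
  Q 44.19.189.90: descend 001011000 ; hops seen [H4,H2,H2] ; pick H2
  + 111.244.65.0/28 (H0) depth=28
  del 44.0.0.0/8 (clear depth 8)
  Q 44.82.96.18: descend 00101100010100100110 ; hops seen [H4,H2,H3] ; pick H3
  del 111.244.65.0/28 (clear depth 28)
  Q 44.82.96.6: descend 00101100010100100110 ; hops seen [H4,H2,H3] ; pick H3
  Q 44.9.111.143: descend 001011000 ; hops seen [H4,H2] ; pick H2
  del 44.82.96.0/20 (clear depth 20)
  + 87.199.137.255/32 (H2) depth=32
  Q 87.199.137.255: descend 01010111110001111000100111111111 ; hops seen [H4,H2] ; pick H2
  Q 225.192.52.133: descend ε ; hops seen [H4] ; pick H4
  Q 87.199.137.255: descend 01010111110001111000100111111111 ; hops seen [H4,H2] ; pick H2
  + 111.244.65.0/29 (H3) depth=29
  del 111.244.65.0/29 (clear depth 29)
  + 80.0.0.0/4 (H2) depth=4
  + 87.199.137.240/28 (H3) depth=28
  Q 44.0.13.220: descend 001011000 ; hops seen [H4,H2] ; pick H2
  + 44.80.0.0/12 (H0) depth=12
  + 111.244.65.0/25 (H5) depth=25
  Q 44.0.0.10: descend 001011000 ; hops seen [H4,H2] ; pick H2
  Q 44.80.0.52: descend 00101100010100 ; hops seen [H4,H2,H0] ; pick H0
  Q 44.80.0.0: descend 00101100010100 ; hops seen [H4,H2,H0] ; pick H0
  + 111.244.65.0/27 (H3) depth=27
  Q 80.162.55.186: descend 01010 ; hops seen [H4,H2] ; pick H2
  + 87.192.0.0/12 (H5) depth=12
  Q 87.192.3.181: descend 0101011111000 ; hops seen [H4,H2,H5] ; pick H5

== LOOKUPS ==
["no-route","H2","H2","H2","H3","H3","H2","H2","H4","H2","H2","H2","H0","H0","H2","H5"]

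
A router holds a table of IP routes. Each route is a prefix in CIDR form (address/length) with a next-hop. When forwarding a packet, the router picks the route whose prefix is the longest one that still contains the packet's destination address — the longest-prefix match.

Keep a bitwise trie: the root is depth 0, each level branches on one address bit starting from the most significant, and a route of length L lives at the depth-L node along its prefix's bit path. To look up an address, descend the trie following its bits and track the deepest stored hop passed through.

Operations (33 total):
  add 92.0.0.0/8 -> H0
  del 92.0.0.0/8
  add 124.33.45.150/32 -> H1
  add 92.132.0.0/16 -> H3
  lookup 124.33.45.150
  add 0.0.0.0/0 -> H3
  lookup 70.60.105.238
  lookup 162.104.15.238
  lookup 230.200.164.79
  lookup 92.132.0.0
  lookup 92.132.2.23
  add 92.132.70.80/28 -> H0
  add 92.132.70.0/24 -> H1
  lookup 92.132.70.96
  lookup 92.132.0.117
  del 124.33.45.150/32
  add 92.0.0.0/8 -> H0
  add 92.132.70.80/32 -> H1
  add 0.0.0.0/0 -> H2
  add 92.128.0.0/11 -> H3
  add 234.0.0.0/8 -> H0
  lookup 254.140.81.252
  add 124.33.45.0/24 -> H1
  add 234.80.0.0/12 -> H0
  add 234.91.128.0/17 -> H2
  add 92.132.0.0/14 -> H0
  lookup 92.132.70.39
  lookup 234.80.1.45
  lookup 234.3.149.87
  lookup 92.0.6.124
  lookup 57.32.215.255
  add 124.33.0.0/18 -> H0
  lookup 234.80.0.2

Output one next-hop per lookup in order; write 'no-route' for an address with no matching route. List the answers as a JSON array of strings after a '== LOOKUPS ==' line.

Apply in order:
  + 92.0.0.0/8 (H0) depth=8
  del 92.0.0.0/8 (clear depth 8)
  + 124.33.45.150/32 (H1) depth=32
  + 92.132.0.0/16 (H3) depth=16
  ? 124.33.45.150  path d0:-→d1:-→d2:-→d3:-→d4:-→d5:-→d6:-→d7:-→d8:-→d9:-→d10:-→d11:-→d12:-→d13:-→d14:-→d15:-→d16:-→d17:-→d18:-→d19:-→d20:-→d21:-→d22:-→d23:-→d24:-→d25:-→d26:-→d27:-→d28:-→d29:-→d30:-→d31:-→d32:H1  best=H1
  + 0.0.0.0/0 (H3) depth=0
  ? 70.60.105.238  path d0:H3→d1:-→d2:-→d3:-  best=H3
  ? 162.104.15.238  path d0:H3  best=H3
  ? 230.200.164.79  path d0:H3  best=H3
  ? 92.132.0.0  path d0:H3→d1:-→d2:-→d3:-→d4:-→d5:-→d6:-→d7:-→d8:-→d9:-→d10:-→d11:-→d12:-→d13:-→d14:-→d15:-→d16:H3  best=H3
  ? 92.132.2.23  path d0:H3→d1:-→d2:-→d3:-→d4:-→d5:-→d6:-→d7:-→d8:-→d9:-→d10:-→d11:-→d12:-→d13:-→d14:-→d15:-→d16:H3  best=H3
  + 92.132.70.80/28 (H0) depth=28
  + 92.132.70.0/24 (H1) depth=24
  ? 92.132.70.96  path d0:H3→d1:-→d2:-→d3:-→d4:-→d5:-→d6:-→d7:-→d8:-→d9:-→d10:-→d11:-→d12:-→d13:-→d14:-→d15:-→d16:H3→d17:-→d18:-→d19:-→d20:-→d21:-→d22:-→d23:-→d24:H1→d25:-→d26:-  best=H1
  ? 92.132.0.117  path d0:H3→d1:-→d2:-→d3:-→d4:-→d5:-→d6:-→d7:-→d8:-→d9:-→d10:-→d11:-→d12:-→d13:-→d14:-→d15:-→d16:H3→d17:-  best=H3
  del 124.33.45.150/32 (clear depth 32)
  + 92.0.0.0/8 (H0) depth=8
  + 92.132.70.80/32 (H1) depth=32
  + 0.0.0.0/0 (H2) depth=0
  + 92.128.0.0/11 (H3) depth=11
  + 234.0.0.0/8 (H0) depth=8
  ? 254.140.81.252  path d0:H2→d1:-→d2:-→d3:-  best=H2
  + 124.33.45.0/24 (H1) depth=24
  + 234.80.0.0/12 (H0) depth=12
  + 234.91.128.0/17 (H2) depth=17
  + 92.132.0.0/14 (H0) depth=14
  ? 92.132.70.39  path d0:H2→d1:-→d2:-→d3:-→d4:-→d5:-→d6:-→d7:-→d8:H0→d9:-→d10:-→d11:H3→d12:-→d13:-→d14:H0→d15:-→d16:H3→d17:-→d18:-→d19:-→d20:-→d21:-→d22:-→d23:-→d24:H1→d25:-  best=H1
  ? 234.80.1.45  path d0:H2→d1:-→d2:-→d3:-→d4:-→d5:-→d6:-→d7:-→d8:H0→d9:-→d10:-→d11:-→d12:H0  best=H0
  ? 234.3.149.87  path d0:H2→d1:-→d2:-→d3:-→d4:-→d5:-→d6:-→d7:-→d8:H0→d9:-  best=H0
  ? 92.0.6.124  path d0:H2→d1:-→d2:-→d3:-→d4:-→d5:-→d6:-→d7:-→d8:H0  best=H0
  ? 57.32.215.255  path d0:H2→d1:-  best=H2
  + 124.33.0.0/18 (H0) depth=18
  ? 234.80.0.2  path d0:H2→d1:-→d2:-→d3:-→d4:-→d5:-→d6:-→d7:-→d8:H0→d9:-→d10:-→d11:-→d12:H0  best=H0

== LOOKUPS ==
["H1","H3","H3","H3","H3","H3","H1","H3","H2","H1","H0","H0","H0","H2","H0"]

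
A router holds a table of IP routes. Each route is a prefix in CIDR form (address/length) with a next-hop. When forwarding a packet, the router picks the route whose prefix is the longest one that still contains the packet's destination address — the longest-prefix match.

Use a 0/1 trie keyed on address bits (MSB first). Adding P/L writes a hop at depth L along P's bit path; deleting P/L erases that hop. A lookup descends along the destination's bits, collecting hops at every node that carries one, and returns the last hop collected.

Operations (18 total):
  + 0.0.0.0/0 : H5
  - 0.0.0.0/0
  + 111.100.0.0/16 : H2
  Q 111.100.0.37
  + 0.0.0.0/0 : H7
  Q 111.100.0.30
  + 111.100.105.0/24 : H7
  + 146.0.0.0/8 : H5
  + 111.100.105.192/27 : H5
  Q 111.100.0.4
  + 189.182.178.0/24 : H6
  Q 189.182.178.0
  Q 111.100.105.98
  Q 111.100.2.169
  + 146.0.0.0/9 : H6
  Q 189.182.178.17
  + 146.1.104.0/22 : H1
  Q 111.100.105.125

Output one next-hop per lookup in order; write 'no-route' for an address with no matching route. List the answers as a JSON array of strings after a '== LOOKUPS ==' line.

Process each operation:
  add 0.0.0.0/0 -> H5 at depth 0
  del 0.0.0.0/0 (clear depth 0)
  add 111.100.0.0/16 -> H2 at depth 16
  ? 111.100.0.37  path d0:-→d1:-→d2:-→d3:-→d4:-→d5:-→d6:-→d7:-→d8:-→d9:-→d10:-→d11:-→d12:-→d13:-→d14:-→d15:-→d16:H2  best=H2
  add 0.0.0.0/0 -> H7 at depth 0
  ? 111.100.0.30  path d0:H7→d1:-→d2:-→d3:-→d4:-→d5:-→d6:-→d7:-→d8:-→d9:-→d10:-→d11:-→d12:-→d13:-→d14:-→d15:-→d16:H2  best=H2
  add 111.100.105.0/24 -> H7 at depth 24
  add 146.0.0.0/8 -> H5 at depth 8
  add 111.100.105.192/27 -> H5 at depth 27
  ? 111.100.0.4  path d0:H7→d1:-→d2:-→d3:-→d4:-→d5:-→d6:-→d7:-→d8:-→d9:-→d10:-→d11:-→d12:-→d13:-→d14:-→d15:-→d16:H2→d17:-  best=H2
  add 189.182.178.0/24 -> H6 at depth 24
  ? 189.182.178.0  path d0:H7→d1:-→d2:-→d3:-→d4:-→d5:-→d6:-→d7:-→d8:-→d9:-→d10:-→d11:-→d12:-→d13:-→d14:-→d15:-→d16:-→d17:-→d18:-→d19:-→d20:-→d21:-→d22:-→d23:-→d24:H6  best=H6
  ? 111.100.105.98  path d0:H7→d1:-→d2:-→d3:-→d4:-→d5:-→d6:-→d7:-→d8:-→d9:-→d10:-→d11:-→d12:-→d13:-→d14:-→d15:-→d16:H2→d17:-→d18:-→d19:-→d20:-→d21:-→d22:-→d23:-→d24:H7  best=H7
  ? 111.100.2.169  path d0:H7→d1:-→d2:-→d3:-→d4:-→d5:-→d6:-→d7:-→d8:-→d9:-→d10:-→d11:-→d12:-→d13:-→d14:-→d15:-→d16:H2→d17:-  best=H2
  add 146.0.0.0/9 -> H6 at depth 9
  ? 189.182.178.17  path d0:H7→d1:-→d2:-→d3:-→d4:-→d5:-→d6:-→d7:-→d8:-→d9:-→d10:-→d11:-→d12:-→d13:-→d14:-→d15:-→d16:-→d17:-→d18:-→d19:-→d20:-→d21:-→d22:-→d23:-→d24:H6  best=H6
  add 146.1.104.0/22 -> H1 at depth 22
  ? 111.100.105.125  path d0:H7→d1:-→d2:-→d3:-→d4:-→d5:-→d6:-→d7:-→d8:-→d9:-→d10:-→d11:-→d12:-→d13:-→d14:-→d15:-→d16:H2→d17:-→d18:-→d19:-→d20:-→d21:-→d22:-→d23:-→d24:H7  best=H7

== LOOKUPS ==
["H2","H2","H2","H6","H7","H2","H6","H7"]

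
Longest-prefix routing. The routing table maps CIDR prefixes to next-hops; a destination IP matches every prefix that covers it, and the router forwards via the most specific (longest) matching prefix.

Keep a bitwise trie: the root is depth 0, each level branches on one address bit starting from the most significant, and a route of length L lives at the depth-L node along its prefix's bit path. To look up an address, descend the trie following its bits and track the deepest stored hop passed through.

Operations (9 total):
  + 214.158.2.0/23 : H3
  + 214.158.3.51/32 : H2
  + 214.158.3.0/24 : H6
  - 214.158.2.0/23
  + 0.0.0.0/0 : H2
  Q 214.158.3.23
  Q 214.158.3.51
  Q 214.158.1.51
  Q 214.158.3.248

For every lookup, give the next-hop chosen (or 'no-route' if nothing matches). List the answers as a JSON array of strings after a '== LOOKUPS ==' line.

Process each operation:
  add 214.158.2.0/23 -> H3 at depth 23
  add 214.158.3.51/32 -> H2 at depth 32
  add 214.158.3.0/24 -> H6 at depth 24
  del 214.158.2.0/23 (clear depth 23)
  add 0.0.0.0/0 -> H2 at depth 0
  Q 214.158.3.23: descend 11010110100111100000001100 ; hops seen [H2,H6] ; pick H6
  Q 214.158.3.51: descend 11010110100111100000001100110011 ; hops seen [H2,H6,H2] ; pick H2
  Q 214.158.1.51: descend 1101011010011110000000 ; hops seen [H2] ; pick H2
  Q 214.158.3.248: descend 110101101001111000000011 ; hops seen [H2,H6] ; pick H6

== LOOKUPS ==
["H6","H2","H2","H6"]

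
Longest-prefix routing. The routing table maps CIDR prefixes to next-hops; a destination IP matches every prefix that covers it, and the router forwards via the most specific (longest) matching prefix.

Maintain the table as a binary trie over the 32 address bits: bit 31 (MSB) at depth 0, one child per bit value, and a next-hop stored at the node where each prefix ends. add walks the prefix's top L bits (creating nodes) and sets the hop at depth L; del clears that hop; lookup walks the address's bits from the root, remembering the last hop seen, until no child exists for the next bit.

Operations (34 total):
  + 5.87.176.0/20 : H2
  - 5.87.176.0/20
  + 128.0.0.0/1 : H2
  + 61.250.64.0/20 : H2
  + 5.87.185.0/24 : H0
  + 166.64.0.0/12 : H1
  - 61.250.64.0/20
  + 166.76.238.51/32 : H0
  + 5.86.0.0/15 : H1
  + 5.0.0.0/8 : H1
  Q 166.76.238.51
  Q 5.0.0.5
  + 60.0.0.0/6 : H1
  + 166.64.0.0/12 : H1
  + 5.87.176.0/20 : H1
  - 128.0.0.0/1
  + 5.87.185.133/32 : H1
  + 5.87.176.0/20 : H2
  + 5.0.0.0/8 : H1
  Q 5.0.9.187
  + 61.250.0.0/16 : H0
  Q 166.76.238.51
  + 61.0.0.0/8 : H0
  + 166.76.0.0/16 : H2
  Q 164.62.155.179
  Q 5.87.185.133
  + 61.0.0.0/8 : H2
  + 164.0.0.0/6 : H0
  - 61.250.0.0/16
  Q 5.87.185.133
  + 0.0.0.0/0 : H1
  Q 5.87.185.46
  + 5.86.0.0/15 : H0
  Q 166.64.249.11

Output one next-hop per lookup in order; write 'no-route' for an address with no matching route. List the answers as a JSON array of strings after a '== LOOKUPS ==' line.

Trace:
  + 5.87.176.0/20 (H2) depth=20
  del 5.87.176.0/20 (clear depth 20)
  + 128.0.0.0/1 (H2) depth=1
  + 61.250.64.0/20 (H2) depth=20
  + 5.87.185.0/24 (H0) depth=24
  + 166.64.0.0/12 (H1) depth=12
  del 61.250.64.0/20 (clear depth 20)
  + 166.76.238.51/32 (H0) depth=32
  + 5.86.0.0/15 (H1) depth=15
  + 5.0.0.0/8 (H1) depth=8
  ? 166.76.238.51  path d0:-→d1:H2→d2:-→d3:-→d4:-→d5:-→d6:-→d7:-→d8:-→d9:-→d10:-→d11:-→d12:H1→d13:-→d14:-→d15:-→d16:-→d17:-→d18:-→d19:-→d20:-→d21:-→d22:-→d23:-→d24:-→d25:-→d26:-→d27:-→d28:-→d29:-→d30:-→d31:-→d32:H0  best=H0
  ? 5.0.0.5  path d0:-→d1:-→d2:-→d3:-→d4:-→d5:-→d6:-→d7:-→d8:H1→d9:-  best=H1
  + 60.0.0.0/6 (H1) depth=6
  + 166.64.0.0/12 (H1) depth=12
  + 5.87.176.0/20 (H1) depth=20
  del 128.0.0.0/1 (clear depth 1)
  + 5.87.185.133/32 (H1) depth=32
  + 5.87.176.0/20 (H2) depth=20
  + 5.0.0.0/8 (H1) depth=8
  ? 5.0.9.187  path d0:-→d1:-→d2:-→d3:-→d4:-→d5:-→d6:-→d7:-→d8:H1→d9:-  best=H1
  + 61.250.0.0/16 (H0) depth=16
  ? 166.76.238.51  path d0:-→d1:-→d2:-→d3:-→d4:-→d5:-→d6:-→d7:-→d8:-→d9:-→d10:-→d11:-→d12:H1→d13:-→d14:-→d15:-→d16:-→d17:-→d18:-→d19:-→d20:-→d21:-→d22:-→d23:-→d24:-→d25:-→d26:-→d27:-→d28:-→d29:-→d30:-→d31:-→d32:H0  best=H0
  + 61.0.0.0/8 (H0) depth=8
  + 166.76.0.0/16 (H2) depth=16
  ? 164.62.155.179  path d0:-→d1:-→d2:-→d3:-→d4:-→d5:-→d6:-  best=no-route
  ? 5.87.185.133  path d0:-→d1:-→d2:-→d3:-→d4:-→d5:-→d6:-→d7:-→d8:H1→d9:-→d10:-→d11:-→d12:-→d13:-→d14:-→d15:H1→d16:-→d17:-→d18:-→d19:-→d20:H2→d21:-→d22:-→d23:-→d24:H0→d25:-→d26:-→d27:-→d28:-→d29:-→d30:-→d31:-→d32:H1  best=H1
  + 61.0.0.0/8 (H2) depth=8
  + 164.0.0.0/6 (H0) depth=6
  del 61.250.0.0/16 (clear depth 16)
  ? 5.87.185.133  path d0:-→d1:-→d2:-→d3:-→d4:-→d5:-→d6:-→d7:-→d8:H1→d9:-→d10:-→d11:-→d12:-→d13:-→d14:-→d15:H1→d16:-→d17:-→d18:-→d19:-→d20:H2→d21:-→d22:-→d23:-→d24:H0→d25:-→d26:-→d27:-→d28:-→d29:-→d30:-→d31:-→d32:H1  best=H1
  + 0.0.0.0/0 (H1) depth=0
  ? 5.87.185.46  path d0:H1→d1:-→d2:-→d3:-→d4:-→d5:-→d6:-→d7:-→d8:H1→d9:-→d10:-→d11:-→d12:-→d13:-→d14:-→d15:H1→d16:-→d17:-→d18:-→d19:-→d20:H2→d21:-→d22:-→d23:-→d24:H0  best=H0
  + 5.86.0.0/15 (H0) depth=15
  ? 166.64.249.11  path d0:H1→d1:-→d2:-→d3:-→d4:-→d5:-→d6:H0→d7:-→d8:-→d9:-→d10:-→d11:-→d12:H1  best=H1

== LOOKUPS ==
["H0","H1","H1","H0","no-route","H1","H1","H0","H1"]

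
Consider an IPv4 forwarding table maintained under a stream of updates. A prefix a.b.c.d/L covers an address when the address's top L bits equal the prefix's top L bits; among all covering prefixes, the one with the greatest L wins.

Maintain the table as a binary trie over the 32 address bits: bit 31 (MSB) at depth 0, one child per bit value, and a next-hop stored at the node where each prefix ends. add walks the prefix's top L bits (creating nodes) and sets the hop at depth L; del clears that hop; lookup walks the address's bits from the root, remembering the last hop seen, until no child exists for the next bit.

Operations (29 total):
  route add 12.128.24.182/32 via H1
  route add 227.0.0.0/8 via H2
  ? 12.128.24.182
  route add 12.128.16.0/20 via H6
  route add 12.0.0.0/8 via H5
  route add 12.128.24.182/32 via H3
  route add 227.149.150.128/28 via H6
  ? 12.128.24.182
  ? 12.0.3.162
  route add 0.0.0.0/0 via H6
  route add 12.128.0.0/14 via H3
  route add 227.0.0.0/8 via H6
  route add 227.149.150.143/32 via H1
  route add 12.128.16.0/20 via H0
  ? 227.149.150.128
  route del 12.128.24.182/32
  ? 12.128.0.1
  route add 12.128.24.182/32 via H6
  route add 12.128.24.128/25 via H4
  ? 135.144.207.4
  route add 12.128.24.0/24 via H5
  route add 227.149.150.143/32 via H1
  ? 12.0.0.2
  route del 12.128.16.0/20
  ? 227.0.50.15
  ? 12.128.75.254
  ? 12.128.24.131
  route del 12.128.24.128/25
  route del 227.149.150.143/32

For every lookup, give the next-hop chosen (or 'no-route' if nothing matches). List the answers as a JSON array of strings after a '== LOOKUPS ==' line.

Trace:
  + 12.128.24.182/32 (H1) depth=32
  + 227.0.0.0/8 (H2) depth=8
  ? 12.128.24.182  path d0:-→d1:-→d2:-→d3:-→d4:-→d5:-→d6:-→d7:-→d8:-→d9:-→d10:-→d11:-→d12:-→d13:-→d14:-→d15:-→d16:-→d17:-→d18:-→d19:-→d20:-→d21:-→d22:-→d23:-→d24:-→d25:-→d26:-→d27:-→d28:-→d29:-→d30:-→d31:-→d32:H1  best=H1
  + 12.128.16.0/20 (H6) depth=20
  + 12.0.0.0/8 (H5) depth=8
  + 12.128.24.182/32 (H3) depth=32
  + 227.149.150.128/28 (H6) depth=28
  ? 12.128.24.182  path d0:-→d1:-→d2:-→d3:-→d4:-→d5:-→d6:-→d7:-→d8:H5→d9:-→d10:-→d11:-→d12:-→d13:-→d14:-→d15:-→d16:-→d17:-→d18:-→d19:-→d20:H6→d21:-→d22:-→d23:-→d24:-→d25:-→d26:-→d27:-→d28:-→d29:-→d30:-→d31:-→d32:H3  best=H3
  ? 12.0.3.162  path d0:-→d1:-→d2:-→d3:-→d4:-→d5:-→d6:-→d7:-→d8:H5  best=H5
  + 0.0.0.0/0 (H6) depth=0
  + 12.128.0.0/14 (H3) depth=14
  + 227.0.0.0/8 (H6) depth=8
  + 227.149.150.143/32 (H1) depth=32
  + 12.128.16.0/20 (H0) depth=20
  ? 227.149.150.128  path d0:H6→d1:-→d2:-→d3:-→d4:-→d5:-→d6:-→d7:-→d8:H6→d9:-→d10:-→d11:-→d12:-→d13:-→d14:-→d15:-→d16:-→d17:-→d18:-→d19:-→d20:-→d21:-→d22:-→d23:-→d24:-→d25:-→d26:-→d27:-→d28:H6  best=H6
  del 12.128.24.182/32 (clear depth 32)
  ? 12.128.0.1  path d0:H6→d1:-→d2:-→d3:-→d4:-→d5:-→d6:-→d7:-→d8:H5→d9:-→d10:-→d11:-→d12:-→d13:-→d14:H3→d15:-→d16:-→d17:-→d18:-→d19:-  best=H3
  + 12.128.24.182/32 (H6) depth=32
  + 12.128.24.128/25 (H4) depth=25
  ? 135.144.207.4  path d0:H6→d1:-  best=H6
  + 12.128.24.0/24 (H5) depth=24
  + 227.149.150.143/32 (H1) depth=32
  ? 12.0.0.2  path d0:H6→d1:-→d2:-→d3:-→d4:-→d5:-→d6:-→d7:-→d8:H5  best=H5
  del 12.128.16.0/20 (clear depth 20)
  ? 227.0.50.15  path d0:H6→d1:-→d2:-→d3:-→d4:-→d5:-→d6:-→d7:-→d8:H6  best=H6
  ? 12.128.75.254  path d0:H6→d1:-→d2:-→d3:-→d4:-→d5:-→d6:-→d7:-→d8:H5→d9:-→d10:-→d11:-→d12:-→d13:-→d14:H3→d15:-→d16:-→d17:-  best=H3
  ? 12.128.24.131  path d0:H6→d1:-→d2:-→d3:-→d4:-→d5:-→d6:-→d7:-→d8:H5→d9:-→d10:-→d11:-→d12:-→d13:-→d14:H3→d15:-→d16:-→d17:-→d18:-→d19:-→d20:-→d21:-→d22:-→d23:-→d24:H5→d25:H4→d26:-  best=H4
  del 12.128.24.128/25 (clear depth 25)
  del 227.149.150.143/32 (clear depth 32)

== LOOKUPS ==
["H1","H3","H5","H6","H3","H6","H5","H6","H3","H4"]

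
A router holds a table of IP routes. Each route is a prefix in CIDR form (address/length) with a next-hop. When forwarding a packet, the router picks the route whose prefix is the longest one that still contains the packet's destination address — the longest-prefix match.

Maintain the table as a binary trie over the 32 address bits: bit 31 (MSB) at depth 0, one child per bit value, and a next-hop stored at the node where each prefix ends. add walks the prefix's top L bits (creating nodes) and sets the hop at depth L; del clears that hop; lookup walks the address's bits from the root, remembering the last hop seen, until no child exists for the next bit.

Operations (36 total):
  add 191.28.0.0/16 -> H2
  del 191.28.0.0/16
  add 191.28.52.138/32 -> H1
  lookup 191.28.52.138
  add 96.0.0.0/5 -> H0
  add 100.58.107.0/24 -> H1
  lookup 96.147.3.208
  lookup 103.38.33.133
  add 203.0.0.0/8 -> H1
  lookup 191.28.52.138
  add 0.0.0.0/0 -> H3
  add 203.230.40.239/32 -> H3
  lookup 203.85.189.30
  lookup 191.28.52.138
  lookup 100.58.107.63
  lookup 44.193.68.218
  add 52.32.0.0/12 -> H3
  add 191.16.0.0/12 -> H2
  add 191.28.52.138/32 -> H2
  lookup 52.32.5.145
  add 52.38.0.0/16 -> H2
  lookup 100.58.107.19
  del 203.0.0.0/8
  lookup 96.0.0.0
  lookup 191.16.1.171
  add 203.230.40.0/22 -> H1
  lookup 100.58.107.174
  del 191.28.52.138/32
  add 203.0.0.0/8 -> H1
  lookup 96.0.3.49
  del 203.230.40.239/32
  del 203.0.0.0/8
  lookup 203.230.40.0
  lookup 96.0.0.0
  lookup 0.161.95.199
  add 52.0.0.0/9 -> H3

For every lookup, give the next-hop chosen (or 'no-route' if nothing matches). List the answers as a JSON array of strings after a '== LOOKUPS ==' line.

Apply in order:
  + 191.28.0.0/16 (H2) depth=16
  del 191.28.0.0/16 (clear depth 16)
  + 191.28.52.138/32 (H1) depth=32
  lookup 191.28.52.138: bits 10111111000111000011010010001010 walk d0:-→d1:-→d2:-→d3:-→d4:-→d5:-→d6:-→d7:-→d8:-→d9:-→d10:-→d11:-→d12:-→d13:-→d14:-→d15:-→d16:-→d17:-→d18:-→d19:-→d20:-→d21:-→d22:-→d23:-→d24:-→d25:-→d26:-→d27:-→d28:-→d29:-→d30:-→d31:-→d32:H1 -> H1
  + 96.0.0.0/5 (H0) depth=5
  + 100.58.107.0/24 (H1) depth=24
  lookup 96.147.3.208: bits 01100 walk d0:-→d1:-→d2:-→d3:-→d4:-→d5:H0 -> H0
  lookup 103.38.33.133: bits 011001 walk d0:-→d1:-→d2:-→d3:-→d4:-→d5:H0→d6:- -> H0
  + 203.0.0.0/8 (H1) depth=8
  lookup 191.28.52.138: bits 10111111000111000011010010001010 walk d0:-→d1:-→d2:-→d3:-→d4:-→d5:-→d6:-→d7:-→d8:-→d9:-→d10:-→d11:-→d12:-→d13:-→d14:-→d15:-→d16:-→d17:-→d18:-→d19:-→d20:-→d21:-→d22:-→d23:-→d24:-→d25:-→d26:-→d27:-→d28:-→d29:-→d30:-→d31:-→d32:H1 -> H1
  + 0.0.0.0/0 (H3) depth=0
  + 203.230.40.239/32 (H3) depth=32
  lookup 203.85.189.30: bits 11001011 walk d0:H3→d1:-→d2:-→d3:-→d4:-→d5:-→d6:-→d7:-→d8:H1 -> H1
  lookup 191.28.52.138: bits 10111111000111000011010010001010 walk d0:H3→d1:-→d2:-→d3:-→d4:-→d5:-→d6:-→d7:-→d8:-→d9:-→d10:-→d11:-→d12:-→d13:-→d14:-→d15:-→d16:-→d17:-→d18:-→d19:-→d20:-→d21:-→d22:-→d23:-→d24:-→d25:-→d26:-→d27:-→d28:-→d29:-→d30:-→d31:-→d32:H1 -> H1
  lookup 100.58.107.63: bits 011001000011101001101011 walk d0:H3→d1:-→d2:-→d3:-→d4:-→d5:H0→d6:-→d7:-→d8:-→d9:-→d10:-→d11:-→d12:-→d13:-→d14:-→d15:-→d16:-→d17:-→d18:-→d19:-→d20:-→d21:-→d22:-→d23:-→d24:H1 -> H1
  lookup 44.193.68.218: bits 0 walk d0:H3→d1:- -> H3
  + 52.32.0.0/12 (H3) depth=12
  + 191.16.0.0/12 (H2) depth=12
  + 191.28.52.138/32 (H2) depth=32
  lookup 52.32.5.145: bits 001101000010 walk d0:H3→d1:-→d2:-→d3:-→d4:-→d5:-→d6:-→d7:-→d8:-→d9:-→d10:-→d11:-→d12:H3 -> H3
  + 52.38.0.0/16 (H2) depth=16
  lookup 100.58.107.19: bits 011001000011101001101011 walk d0:H3→d1:-→d2:-→d3:-→d4:-→d5:H0→d6:-→d7:-→d8:-→d9:-→d10:-→d11:-→d12:-→d13:-→d14:-→d15:-→d16:-→d17:-→d18:-→d19:-→d20:-→d21:-→d22:-→d23:-→d24:H1 -> H1
  del 203.0.0.0/8 (clear depth 8)
  lookup 96.0.0.0: bits 01100 walk d0:H3→d1:-→d2:-→d3:-→d4:-→d5:H0 -> H0
  lookup 191.16.1.171: bits 101111110001 walk d0:H3→d1:-→d2:-→d3:-→d4:-→d5:-→d6:-→d7:-→d8:-→d9:-→d10:-→d11:-→d12:H2 -> H2
  + 203.230.40.0/22 (H1) depth=22
  lookup 100.58.107.174: bits 011001000011101001101011 walk d0:H3→d1:-→d2:-→d3:-→d4:-→d5:H0→d6:-→d7:-→d8:-→d9:-→d10:-→d11:-→d12:-→d13:-→d14:-→d15:-→d16:-→d17:-→d18:-→d19:-→d20:-→d21:-→d22:-→d23:-→d24:H1 -> H1
  del 191.28.52.138/32 (clear depth 32)
  + 203.0.0.0/8 (H1) depth=8
  lookup 96.0.3.49: bits 01100 walk d0:H3→d1:-→d2:-→d3:-→d4:-→d5:H0 -> H0
  del 203.230.40.239/32 (clear depth 32)
  del 203.0.0.0/8 (clear depth 8)
  lookup 203.230.40.0: bits 110010111110011000101000 walk d0:H3→d1:-→d2:-→d3:-→d4:-→d5:-→d6:-→d7:-→d8:-→d9:-→d10:-→d11:-→d12:-→d13:-→d14:-→d15:-→d16:-→d17:-→d18:-→d19:-→d20:-→d21:-→d22:H1→d23:-→d24:- -> H1
  lookup 96.0.0.0: bits 01100 walk d0:H3→d1:-→d2:-→d3:-→d4:-→d5:H0 -> H0
  lookup 0.161.95.199: bits 00 walk d0:H3→d1:-→d2:- -> H3
  + 52.0.0.0/9 (H3) depth=9

== LOOKUPS ==
["H1","H0","H0","H1","H1","H1","H1","H3","H3","H1","H0","H2","H1","H0","H1","H0","H3"]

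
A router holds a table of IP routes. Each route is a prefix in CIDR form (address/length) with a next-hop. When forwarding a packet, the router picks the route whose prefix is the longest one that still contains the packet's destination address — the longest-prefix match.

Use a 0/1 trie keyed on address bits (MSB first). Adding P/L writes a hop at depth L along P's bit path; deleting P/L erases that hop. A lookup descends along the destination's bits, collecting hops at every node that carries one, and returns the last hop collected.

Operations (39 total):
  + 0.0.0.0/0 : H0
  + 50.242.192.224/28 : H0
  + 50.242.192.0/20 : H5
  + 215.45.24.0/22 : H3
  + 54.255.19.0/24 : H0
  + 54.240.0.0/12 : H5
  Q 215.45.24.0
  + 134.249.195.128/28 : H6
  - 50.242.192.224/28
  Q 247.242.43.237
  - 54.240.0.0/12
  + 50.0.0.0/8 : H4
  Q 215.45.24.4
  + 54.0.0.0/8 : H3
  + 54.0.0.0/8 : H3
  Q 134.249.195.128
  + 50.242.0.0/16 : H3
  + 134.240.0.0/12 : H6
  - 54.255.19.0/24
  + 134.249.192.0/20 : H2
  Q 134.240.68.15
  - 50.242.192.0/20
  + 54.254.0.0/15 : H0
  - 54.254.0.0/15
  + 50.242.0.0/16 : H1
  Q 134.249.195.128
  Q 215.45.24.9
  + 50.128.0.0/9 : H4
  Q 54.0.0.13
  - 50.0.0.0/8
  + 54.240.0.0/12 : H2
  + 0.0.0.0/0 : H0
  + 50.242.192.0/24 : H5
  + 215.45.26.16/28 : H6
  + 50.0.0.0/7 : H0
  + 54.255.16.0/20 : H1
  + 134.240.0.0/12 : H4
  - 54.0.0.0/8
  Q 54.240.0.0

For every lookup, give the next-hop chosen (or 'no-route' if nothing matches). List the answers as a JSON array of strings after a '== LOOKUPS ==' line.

Process each operation:
  add 0.0.0.0/0 -> H0 at depth 0
  add 50.242.192.224/28 -> H0 at depth 28
  add 50.242.192.0/20 -> H5 at depth 20
  add 215.45.24.0/22 -> H3 at depth 22
  add 54.255.19.0/24 -> H0 at depth 24
  add 54.240.0.0/12 -> H5 at depth 12
  Q 215.45.24.0: descend 1101011100101101000110 ; hops seen [H0,H3] ; pick H3
  add 134.249.195.128/28 -> H6 at depth 28
  - 50.242.192.224/28 clear@28
  Q 247.242.43.237: descend 11 ; hops seen [H0] ; pick H0
  - 54.240.0.0/12 clear@12
  add 50.0.0.0/8 -> H4 at depth 8
  Q 215.45.24.4: descend 1101011100101101000110 ; hops seen [H0,H3] ; pick H3
  add 54.0.0.0/8 -> H3 at depth 8
  add 54.0.0.0/8 -> H3 at depth 8
  Q 134.249.195.128: descend 1000011011111001110000111000 ; hops seen [H0,H6] ; pick H6
  add 50.242.0.0/16 -> H3 at depth 16
  add 134.240.0.0/12 -> H6 at depth 12
  - 54.255.19.0/24 clear@24
  add 134.249.192.0/20 -> H2 at depth 20
  Q 134.240.68.15: descend 100001101111 ; hops seen [H0,H6] ; pick H6
  - 50.242.192.0/20 clear@20
  add 54.254.0.0/15 -> H0 at depth 15
  - 54.254.0.0/15 clear@15
  add 50.242.0.0/16 -> H1 at depth 16
  Q 134.249.195.128: descend 1000011011111001110000111000 ; hops seen [H0,H6,H2,H6] ; pick H6
  Q 215.45.24.9: descend 1101011100101101000110 ; hops seen [H0,H3] ; pick H3
  add 50.128.0.0/9 -> H4 at depth 9
  Q 54.0.0.13: descend 00110110 ; hops seen [H0,H3] ; pick H3
  - 50.0.0.0/8 clear@8
  add 54.240.0.0/12 -> H2 at depth 12
  add 0.0.0.0/0 -> H0 at depth 0
  add 50.242.192.0/24 -> H5 at depth 24
  add 215.45.26.16/28 -> H6 at depth 28
  add 50.0.0.0/7 -> H0 at depth 7
  add 54.255.16.0/20 -> H1 at depth 20
  add 134.240.0.0/12 -> H4 at depth 12
  - 54.0.0.0/8 clear@8
  Q 54.240.0.0: descend 001101101111 ; hops seen [H0,H2] ; pick H2

== LOOKUPS ==
["H3","H0","H3","H6","H6","H6","H3","H3","H2"]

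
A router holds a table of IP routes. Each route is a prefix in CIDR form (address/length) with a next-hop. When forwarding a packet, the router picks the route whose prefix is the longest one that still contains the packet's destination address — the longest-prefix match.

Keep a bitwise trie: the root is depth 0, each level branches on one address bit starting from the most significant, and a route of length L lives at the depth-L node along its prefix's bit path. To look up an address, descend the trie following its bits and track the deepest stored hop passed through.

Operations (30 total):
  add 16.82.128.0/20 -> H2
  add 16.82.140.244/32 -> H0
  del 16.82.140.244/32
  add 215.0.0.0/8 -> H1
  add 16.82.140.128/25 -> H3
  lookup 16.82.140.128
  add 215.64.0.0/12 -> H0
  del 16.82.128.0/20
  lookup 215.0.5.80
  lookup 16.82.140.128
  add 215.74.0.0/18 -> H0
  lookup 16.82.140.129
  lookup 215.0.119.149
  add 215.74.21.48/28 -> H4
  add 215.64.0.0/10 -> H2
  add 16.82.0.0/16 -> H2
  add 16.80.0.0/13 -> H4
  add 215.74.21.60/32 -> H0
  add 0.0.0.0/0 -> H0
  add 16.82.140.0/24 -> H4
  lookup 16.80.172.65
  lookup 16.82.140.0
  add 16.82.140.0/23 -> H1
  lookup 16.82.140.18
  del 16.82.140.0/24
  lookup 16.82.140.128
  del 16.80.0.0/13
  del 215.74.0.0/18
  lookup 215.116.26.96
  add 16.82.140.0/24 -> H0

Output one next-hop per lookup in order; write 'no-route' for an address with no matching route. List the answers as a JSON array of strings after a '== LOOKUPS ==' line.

Apply in order:
  add 16.82.128.0/20 -> H2 at depth 20
  add 16.82.140.244/32 -> H0 at depth 32
  - 16.82.140.244/32 clear@32
  add 215.0.0.0/8 -> H1 at depth 8
  add 16.82.140.128/25 -> H3 at depth 25
  ? 16.82.140.128  path d0:-→d1:-→d2:-→d3:-→d4:-→d5:-→d6:-→d7:-→d8:-→d9:-→d10:-→d11:-→d12:-→d13:-→d14:-→d15:-→d16:-→d17:-→d18:-→d19:-→d20:H2→d21:-→d22:-→d23:-→d24:-→d25:H3  best=H3
  add 215.64.0.0/12 -> H0 at depth 12
  - 16.82.128.0/20 clear@20
  ? 215.0.5.80  path d0:-→d1:-→d2:-→d3:-→d4:-→d5:-→d6:-→d7:-→d8:H1→d9:-  best=H1
  ? 16.82.140.128  path d0:-→d1:-→d2:-→d3:-→d4:-→d5:-→d6:-→d7:-→d8:-→d9:-→d10:-→d11:-→d12:-→d13:-→d14:-→d15:-→d16:-→d17:-→d18:-→d19:-→d20:-→d21:-→d22:-→d23:-→d24:-→d25:H3  best=H3
  add 215.74.0.0/18 -> H0 at depth 18
  ? 16.82.140.129  path d0:-→d1:-→d2:-→d3:-→d4:-→d5:-→d6:-→d7:-→d8:-→d9:-→d10:-→d11:-→d12:-→d13:-→d14:-→d15:-→d16:-→d17:-→d18:-→d19:-→d20:-→d21:-→d22:-→d23:-→d24:-→d25:H3  best=H3
  ? 215.0.119.149  path d0:-→d1:-→d2:-→d3:-→d4:-→d5:-→d6:-→d7:-→d8:H1→d9:-  best=H1
  add 215.74.21.48/28 -> H4 at depth 28
  add 215.64.0.0/10 -> H2 at depth 10
  add 16.82.0.0/16 -> H2 at depth 16
  add 16.80.0.0/13 -> H4 at depth 13
  add 215.74.21.60/32 -> H0 at depth 32
  add 0.0.0.0/0 -> H0 at depth 0
  add 16.82.140.0/24 -> H4 at depth 24
  ? 16.80.172.65  path d0:H0→d1:-→d2:-→d3:-→d4:-→d5:-→d6:-→d7:-→d8:-→d9:-→d10:-→d11:-→d12:-→d13:H4→d14:-  best=H4
  ? 16.82.140.0  path d0:H0→d1:-→d2:-→d3:-→d4:-→d5:-→d6:-→d7:-→d8:-→d9:-→d10:-→d11:-→d12:-→d13:H4→d14:-→d15:-→d16:H2→d17:-→d18:-→d19:-→d20:-→d21:-→d22:-→d23:-→d24:H4  best=H4
  add 16.82.140.0/23 -> H1 at depth 23
  ? 16.82.140.18  path d0:H0→d1:-→d2:-→d3:-→d4:-→d5:-→d6:-→d7:-→d8:-→d9:-→d10:-→d11:-→d12:-→d13:H4→d14:-→d15:-→d16:H2→d17:-→d18:-→d19:-→d20:-→d21:-→d22:-→d23:H1→d24:H4  best=H4
  - 16.82.140.0/24 clear@24
  ? 16.82.140.128  path d0:H0→d1:-→d2:-→d3:-→d4:-→d5:-→d6:-→d7:-→d8:-→d9:-→d10:-→d11:-→d12:-→d13:H4→d14:-→d15:-→d16:H2→d17:-→d18:-→d19:-→d20:-→d21:-→d22:-→d23:H1→d24:-→d25:H3  best=H3
  - 16.80.0.0/13 clear@13
  - 215.74.0.0/18 clear@18
  ? 215.116.26.96  path d0:H0→d1:-→d2:-→d3:-→d4:-→d5:-→d6:-→d7:-→d8:H1→d9:-→d10:H2  best=H2
  add 16.82.140.0/24 -> H0 at depth 24

== LOOKUPS ==
["H3","H1","H3","H3","H1","H4","H4","H4","H3","H2"]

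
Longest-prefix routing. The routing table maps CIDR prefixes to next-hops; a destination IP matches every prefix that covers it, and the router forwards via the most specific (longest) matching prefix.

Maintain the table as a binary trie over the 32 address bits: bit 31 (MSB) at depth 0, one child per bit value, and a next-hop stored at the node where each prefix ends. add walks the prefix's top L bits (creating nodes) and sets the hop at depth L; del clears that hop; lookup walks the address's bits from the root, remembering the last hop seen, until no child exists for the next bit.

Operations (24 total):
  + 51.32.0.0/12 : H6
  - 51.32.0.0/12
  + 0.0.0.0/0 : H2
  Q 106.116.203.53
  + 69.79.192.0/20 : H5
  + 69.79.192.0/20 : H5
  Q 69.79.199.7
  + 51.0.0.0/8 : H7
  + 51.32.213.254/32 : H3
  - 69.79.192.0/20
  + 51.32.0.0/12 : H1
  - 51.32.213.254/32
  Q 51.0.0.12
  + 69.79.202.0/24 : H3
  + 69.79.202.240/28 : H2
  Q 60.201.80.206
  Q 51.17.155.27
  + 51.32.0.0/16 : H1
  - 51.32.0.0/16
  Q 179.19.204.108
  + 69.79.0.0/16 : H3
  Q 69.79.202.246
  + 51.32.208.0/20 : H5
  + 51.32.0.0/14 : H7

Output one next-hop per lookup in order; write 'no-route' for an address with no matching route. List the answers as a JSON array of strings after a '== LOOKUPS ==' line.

Trace:
  add 51.32.0.0/12 -> H6 at depth 12
  - 51.32.0.0/12 clear@12
  add 0.0.0.0/0 -> H2 at depth 0
  ? 106.116.203.53  path d0:H2→d1:-  best=H2
  add 69.79.192.0/20 -> H5 at depth 20
  add 69.79.192.0/20 -> H5 at depth 20
  ? 69.79.199.7  path d0:H2→d1:-→d2:-→d3:-→d4:-→d5:-→d6:-→d7:-→d8:-→d9:-→d10:-→d11:-→d12:-→d13:-→d14:-→d15:-→d16:-→d17:-→d18:-→d19:-→d20:H5  best=H5
  add 51.0.0.0/8 -> H7 at depth 8
  add 51.32.213.254/32 -> H3 at depth 32
  - 69.79.192.0/20 clear@20
  add 51.32.0.0/12 -> H1 at depth 12
  - 51.32.213.254/32 clear@32
  ? 51.0.0.12  path d0:H2→d1:-→d2:-→d3:-→d4:-→d5:-→d6:-→d7:-→d8:H7→d9:-→d10:-  best=H7
  add 69.79.202.0/24 -> H3 at depth 24
  add 69.79.202.240/28 -> H2 at depth 28
  ? 60.201.80.206  path d0:H2→d1:-→d2:-→d3:-→d4:-  best=H2
  ? 51.17.155.27  path d0:H2→d1:-→d2:-→d3:-→d4:-→d5:-→d6:-→d7:-→d8:H7→d9:-→d10:-  best=H7
  add 51.32.0.0/16 -> H1 at depth 16
  - 51.32.0.0/16 clear@16
  ? 179.19.204.108  path d0:H2  best=H2
  add 69.79.0.0/16 -> H3 at depth 16
  ? 69.79.202.246  path d0:H2→d1:-→d2:-→d3:-→d4:-→d5:-→d6:-→d7:-→d8:-→d9:-→d10:-→d11:-→d12:-→d13:-→d14:-→d15:-→d16:H3→d17:-→d18:-→d19:-→d20:-→d21:-→d22:-→d23:-→d24:H3→d25:-→d26:-→d27:-→d28:H2  best=H2
  add 51.32.208.0/20 -> H5 at depth 20
  add 51.32.0.0/14 -> H7 at depth 14

== LOOKUPS ==
["H2","H5","H7","H2","H7","H2","H2"]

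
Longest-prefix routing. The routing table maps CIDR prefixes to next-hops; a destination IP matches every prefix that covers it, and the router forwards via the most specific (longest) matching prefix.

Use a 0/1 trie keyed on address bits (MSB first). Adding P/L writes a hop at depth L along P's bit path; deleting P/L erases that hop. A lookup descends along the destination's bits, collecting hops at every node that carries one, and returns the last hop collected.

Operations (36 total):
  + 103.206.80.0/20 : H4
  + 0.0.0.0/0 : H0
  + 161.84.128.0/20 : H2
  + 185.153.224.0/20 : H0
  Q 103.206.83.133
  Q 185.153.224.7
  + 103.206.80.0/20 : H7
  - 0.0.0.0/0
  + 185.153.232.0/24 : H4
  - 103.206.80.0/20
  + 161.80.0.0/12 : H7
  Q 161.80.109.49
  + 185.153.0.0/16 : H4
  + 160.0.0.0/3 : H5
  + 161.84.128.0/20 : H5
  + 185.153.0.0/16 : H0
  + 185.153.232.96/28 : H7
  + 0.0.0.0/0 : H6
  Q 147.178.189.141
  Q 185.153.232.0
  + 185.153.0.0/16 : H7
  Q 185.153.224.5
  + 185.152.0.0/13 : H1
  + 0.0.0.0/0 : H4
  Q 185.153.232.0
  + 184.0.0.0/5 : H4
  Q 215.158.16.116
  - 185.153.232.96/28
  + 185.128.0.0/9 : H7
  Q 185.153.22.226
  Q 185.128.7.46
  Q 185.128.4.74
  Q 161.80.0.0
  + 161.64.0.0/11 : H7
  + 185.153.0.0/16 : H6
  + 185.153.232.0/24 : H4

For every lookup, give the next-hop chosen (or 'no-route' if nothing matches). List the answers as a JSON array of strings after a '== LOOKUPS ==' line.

Process each operation:
  + 103.206.80.0/20 (H4) depth=20
  + 0.0.0.0/0 (H0) depth=0
  + 161.84.128.0/20 (H2) depth=20
  + 185.153.224.0/20 (H0) depth=20
  Q 103.206.83.133: descend 01100111110011100101 ; hops seen [H0,H4] ; pick H4
  Q 185.153.224.7: descend 10111001100110011110 ; hops seen [H0,H0] ; pick H0
  + 103.206.80.0/20 (H7) depth=20
  - 0.0.0.0/0 clear@0
  + 185.153.232.0/24 (H4) depth=24
  - 103.206.80.0/20 clear@20
  + 161.80.0.0/12 (H7) depth=12
  Q 161.80.109.49: descend 1010000101010 ; hops seen [H7] ; pick H7
  + 185.153.0.0/16 (H4) depth=16
  + 160.0.0.0/3 (H5) depth=3
  + 161.84.128.0/20 (H5) depth=20
  + 185.153.0.0/16 (H0) depth=16
  + 185.153.232.96/28 (H7) depth=28
  + 0.0.0.0/0 (H6) depth=0
  Q 147.178.189.141: descend 10 ; hops seen [H6] ; pick H6
  Q 185.153.232.0: descend 1011100110011001111010000 ; hops seen [H6,H5,H0,H0,H4] ; pick H4
  + 185.153.0.0/16 (H7) depth=16
  Q 185.153.224.5: descend 10111001100110011110 ; hops seen [H6,H5,H7,H0] ; pick H0
  + 185.152.0.0/13 (H1) depth=13
  + 0.0.0.0/0 (H4) depth=0
  Q 185.153.232.0: descend 1011100110011001111010000 ; hops seen [H4,H5,H1,H7,H0,H4] ; pick H4
  + 184.0.0.0/5 (H4) depth=5
  Q 215.158.16.116: descend 1 ; hops seen [H4] ; pick H4
  - 185.153.232.96/28 clear@28
  + 185.128.0.0/9 (H7) depth=9
  Q 185.153.22.226: descend 1011100110011001 ; hops seen [H4,H5,H4,H7,H1,H7] ; pick H7
  Q 185.128.7.46: descend 10111001100 ; hops seen [H4,H5,H4,H7] ; pick H7
  Q 185.128.4.74: descend 10111001100 ; hops seen [H4,H5,H4,H7] ; pick H7
  Q 161.80.0.0: descend 1010000101010 ; hops seen [H4,H5,H7] ; pick H7
  + 161.64.0.0/11 (H7) depth=11
  + 185.153.0.0/16 (H6) depth=16
  + 185.153.232.0/24 (H4) depth=24

== LOOKUPS ==
["H4","H0","H7","H6","H4","H0","H4","H4","H7","H7","H7","H7"]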